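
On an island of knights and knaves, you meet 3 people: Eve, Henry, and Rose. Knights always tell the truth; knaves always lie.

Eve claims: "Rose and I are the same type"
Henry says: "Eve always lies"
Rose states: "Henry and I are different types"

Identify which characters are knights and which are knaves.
Eve is a knight.
Henry is a knave.
Rose is a knight.

Verification:
- Eve (knight) says "Rose and I are the same type" - this is TRUE because Eve is a knight and Rose is a knight.
- Henry (knave) says "Eve always lies" - this is FALSE (a lie) because Eve is a knight.
- Rose (knight) says "Henry and I are different types" - this is TRUE because Rose is a knight and Henry is a knave.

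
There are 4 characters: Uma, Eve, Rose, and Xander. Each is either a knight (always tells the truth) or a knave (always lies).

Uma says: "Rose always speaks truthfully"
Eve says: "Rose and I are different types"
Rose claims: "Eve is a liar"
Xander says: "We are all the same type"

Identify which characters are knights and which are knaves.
Uma is a knave.
Eve is a knight.
Rose is a knave.
Xander is a knave.

Verification:
- Uma (knave) says "Rose always speaks truthfully" - this is FALSE (a lie) because Rose is a knave.
- Eve (knight) says "Rose and I are different types" - this is TRUE because Eve is a knight and Rose is a knave.
- Rose (knave) says "Eve is a liar" - this is FALSE (a lie) because Eve is a knight.
- Xander (knave) says "We are all the same type" - this is FALSE (a lie) because Eve is a knight and Uma, Rose, and Xander are knaves.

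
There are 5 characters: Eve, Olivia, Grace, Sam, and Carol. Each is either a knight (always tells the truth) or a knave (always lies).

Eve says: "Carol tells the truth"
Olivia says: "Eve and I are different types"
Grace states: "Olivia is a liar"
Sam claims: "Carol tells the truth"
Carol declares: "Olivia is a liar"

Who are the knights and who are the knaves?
Eve is a knave.
Olivia is a knight.
Grace is a knave.
Sam is a knave.
Carol is a knave.

Verification:
- Eve (knave) says "Carol tells the truth" - this is FALSE (a lie) because Carol is a knave.
- Olivia (knight) says "Eve and I are different types" - this is TRUE because Olivia is a knight and Eve is a knave.
- Grace (knave) says "Olivia is a liar" - this is FALSE (a lie) because Olivia is a knight.
- Sam (knave) says "Carol tells the truth" - this is FALSE (a lie) because Carol is a knave.
- Carol (knave) says "Olivia is a liar" - this is FALSE (a lie) because Olivia is a knight.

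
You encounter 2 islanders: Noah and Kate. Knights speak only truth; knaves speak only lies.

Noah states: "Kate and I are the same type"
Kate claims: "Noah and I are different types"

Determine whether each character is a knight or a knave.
Noah is a knave.
Kate is a knight.

Verification:
- Noah (knave) says "Kate and I are the same type" - this is FALSE (a lie) because Noah is a knave and Kate is a knight.
- Kate (knight) says "Noah and I are different types" - this is TRUE because Kate is a knight and Noah is a knave.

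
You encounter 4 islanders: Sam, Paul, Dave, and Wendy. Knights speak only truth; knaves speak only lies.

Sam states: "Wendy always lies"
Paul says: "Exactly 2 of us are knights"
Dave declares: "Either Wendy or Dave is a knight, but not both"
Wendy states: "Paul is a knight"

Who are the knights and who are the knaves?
Sam is a knight.
Paul is a knave.
Dave is a knave.
Wendy is a knave.

Verification:
- Sam (knight) says "Wendy always lies" - this is TRUE because Wendy is a knave.
- Paul (knave) says "Exactly 2 of us are knights" - this is FALSE (a lie) because there are 1 knights.
- Dave (knave) says "Either Wendy or Dave is a knight, but not both" - this is FALSE (a lie) because Wendy is a knave and Dave is a knave.
- Wendy (knave) says "Paul is a knight" - this is FALSE (a lie) because Paul is a knave.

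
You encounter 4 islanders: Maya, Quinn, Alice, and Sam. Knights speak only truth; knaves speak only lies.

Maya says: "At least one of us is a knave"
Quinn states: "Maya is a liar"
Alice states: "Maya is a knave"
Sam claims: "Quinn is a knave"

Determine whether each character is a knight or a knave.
Maya is a knight.
Quinn is a knave.
Alice is a knave.
Sam is a knight.

Verification:
- Maya (knight) says "At least one of us is a knave" - this is TRUE because Quinn and Alice are knaves.
- Quinn (knave) says "Maya is a liar" - this is FALSE (a lie) because Maya is a knight.
- Alice (knave) says "Maya is a knave" - this is FALSE (a lie) because Maya is a knight.
- Sam (knight) says "Quinn is a knave" - this is TRUE because Quinn is a knave.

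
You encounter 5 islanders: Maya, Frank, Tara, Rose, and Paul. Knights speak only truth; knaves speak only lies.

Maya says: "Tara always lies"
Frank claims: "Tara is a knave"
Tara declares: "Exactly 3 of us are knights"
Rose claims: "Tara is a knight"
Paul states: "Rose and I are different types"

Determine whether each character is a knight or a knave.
Maya is a knight.
Frank is a knight.
Tara is a knave.
Rose is a knave.
Paul is a knave.

Verification:
- Maya (knight) says "Tara always lies" - this is TRUE because Tara is a knave.
- Frank (knight) says "Tara is a knave" - this is TRUE because Tara is a knave.
- Tara (knave) says "Exactly 3 of us are knights" - this is FALSE (a lie) because there are 2 knights.
- Rose (knave) says "Tara is a knight" - this is FALSE (a lie) because Tara is a knave.
- Paul (knave) says "Rose and I are different types" - this is FALSE (a lie) because Paul is a knave and Rose is a knave.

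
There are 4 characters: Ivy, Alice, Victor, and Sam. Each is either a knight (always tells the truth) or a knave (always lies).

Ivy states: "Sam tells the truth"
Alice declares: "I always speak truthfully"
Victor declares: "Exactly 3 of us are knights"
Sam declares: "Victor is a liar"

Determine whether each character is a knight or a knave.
Ivy is a knight.
Alice is a knave.
Victor is a knave.
Sam is a knight.

Verification:
- Ivy (knight) says "Sam tells the truth" - this is TRUE because Sam is a knight.
- Alice (knave) says "I always speak truthfully" - this is FALSE (a lie) because Alice is a knave.
- Victor (knave) says "Exactly 3 of us are knights" - this is FALSE (a lie) because there are 2 knights.
- Sam (knight) says "Victor is a liar" - this is TRUE because Victor is a knave.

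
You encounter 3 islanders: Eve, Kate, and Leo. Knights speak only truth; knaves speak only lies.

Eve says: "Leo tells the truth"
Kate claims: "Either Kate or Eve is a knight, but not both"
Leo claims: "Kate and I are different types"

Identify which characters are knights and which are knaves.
Eve is a knave.
Kate is a knave.
Leo is a knave.

Verification:
- Eve (knave) says "Leo tells the truth" - this is FALSE (a lie) because Leo is a knave.
- Kate (knave) says "Either Kate or Eve is a knight, but not both" - this is FALSE (a lie) because Kate is a knave and Eve is a knave.
- Leo (knave) says "Kate and I are different types" - this is FALSE (a lie) because Leo is a knave and Kate is a knave.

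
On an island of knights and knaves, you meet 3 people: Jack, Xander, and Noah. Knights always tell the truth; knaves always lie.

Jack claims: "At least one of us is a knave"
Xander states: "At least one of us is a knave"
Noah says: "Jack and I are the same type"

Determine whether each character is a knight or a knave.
Jack is a knight.
Xander is a knight.
Noah is a knave.

Verification:
- Jack (knight) says "At least one of us is a knave" - this is TRUE because Noah is a knave.
- Xander (knight) says "At least one of us is a knave" - this is TRUE because Noah is a knave.
- Noah (knave) says "Jack and I are the same type" - this is FALSE (a lie) because Noah is a knave and Jack is a knight.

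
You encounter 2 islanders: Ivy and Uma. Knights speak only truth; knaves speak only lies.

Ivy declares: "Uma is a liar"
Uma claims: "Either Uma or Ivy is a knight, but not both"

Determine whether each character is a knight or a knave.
Ivy is a knave.
Uma is a knight.

Verification:
- Ivy (knave) says "Uma is a liar" - this is FALSE (a lie) because Uma is a knight.
- Uma (knight) says "Either Uma or Ivy is a knight, but not both" - this is TRUE because Uma is a knight and Ivy is a knave.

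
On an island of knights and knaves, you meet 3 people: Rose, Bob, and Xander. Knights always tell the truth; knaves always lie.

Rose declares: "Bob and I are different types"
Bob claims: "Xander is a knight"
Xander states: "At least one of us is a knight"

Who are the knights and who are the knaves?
Rose is a knave.
Bob is a knave.
Xander is a knave.

Verification:
- Rose (knave) says "Bob and I are different types" - this is FALSE (a lie) because Rose is a knave and Bob is a knave.
- Bob (knave) says "Xander is a knight" - this is FALSE (a lie) because Xander is a knave.
- Xander (knave) says "At least one of us is a knight" - this is FALSE (a lie) because no one is a knight.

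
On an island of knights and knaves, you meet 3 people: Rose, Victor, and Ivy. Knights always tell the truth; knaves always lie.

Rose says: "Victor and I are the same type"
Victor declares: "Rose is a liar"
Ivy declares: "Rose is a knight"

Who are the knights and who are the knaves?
Rose is a knave.
Victor is a knight.
Ivy is a knave.

Verification:
- Rose (knave) says "Victor and I are the same type" - this is FALSE (a lie) because Rose is a knave and Victor is a knight.
- Victor (knight) says "Rose is a liar" - this is TRUE because Rose is a knave.
- Ivy (knave) says "Rose is a knight" - this is FALSE (a lie) because Rose is a knave.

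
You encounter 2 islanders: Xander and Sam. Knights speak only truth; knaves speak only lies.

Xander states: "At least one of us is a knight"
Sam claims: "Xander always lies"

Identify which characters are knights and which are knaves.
Xander is a knight.
Sam is a knave.

Verification:
- Xander (knight) says "At least one of us is a knight" - this is TRUE because Xander is a knight.
- Sam (knave) says "Xander always lies" - this is FALSE (a lie) because Xander is a knight.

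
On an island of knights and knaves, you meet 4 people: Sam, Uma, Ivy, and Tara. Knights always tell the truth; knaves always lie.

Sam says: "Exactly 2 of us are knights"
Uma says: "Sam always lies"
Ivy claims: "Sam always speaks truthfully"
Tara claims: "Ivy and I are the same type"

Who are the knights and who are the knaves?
Sam is a knight.
Uma is a knave.
Ivy is a knight.
Tara is a knave.

Verification:
- Sam (knight) says "Exactly 2 of us are knights" - this is TRUE because there are 2 knights.
- Uma (knave) says "Sam always lies" - this is FALSE (a lie) because Sam is a knight.
- Ivy (knight) says "Sam always speaks truthfully" - this is TRUE because Sam is a knight.
- Tara (knave) says "Ivy and I are the same type" - this is FALSE (a lie) because Tara is a knave and Ivy is a knight.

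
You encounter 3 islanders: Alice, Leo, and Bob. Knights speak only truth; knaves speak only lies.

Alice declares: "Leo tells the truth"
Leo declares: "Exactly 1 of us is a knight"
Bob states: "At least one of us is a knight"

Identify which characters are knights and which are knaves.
Alice is a knave.
Leo is a knave.
Bob is a knave.

Verification:
- Alice (knave) says "Leo tells the truth" - this is FALSE (a lie) because Leo is a knave.
- Leo (knave) says "Exactly 1 of us is a knight" - this is FALSE (a lie) because there are 0 knights.
- Bob (knave) says "At least one of us is a knight" - this is FALSE (a lie) because no one is a knight.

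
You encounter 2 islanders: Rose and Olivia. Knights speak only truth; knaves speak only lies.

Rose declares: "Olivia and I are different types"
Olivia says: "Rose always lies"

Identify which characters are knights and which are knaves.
Rose is a knight.
Olivia is a knave.

Verification:
- Rose (knight) says "Olivia and I are different types" - this is TRUE because Rose is a knight and Olivia is a knave.
- Olivia (knave) says "Rose always lies" - this is FALSE (a lie) because Rose is a knight.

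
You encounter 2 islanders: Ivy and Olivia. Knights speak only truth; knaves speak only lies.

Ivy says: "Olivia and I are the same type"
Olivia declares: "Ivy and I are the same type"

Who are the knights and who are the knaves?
Ivy is a knight.
Olivia is a knight.

Verification:
- Ivy (knight) says "Olivia and I are the same type" - this is TRUE because Ivy is a knight and Olivia is a knight.
- Olivia (knight) says "Ivy and I are the same type" - this is TRUE because Olivia is a knight and Ivy is a knight.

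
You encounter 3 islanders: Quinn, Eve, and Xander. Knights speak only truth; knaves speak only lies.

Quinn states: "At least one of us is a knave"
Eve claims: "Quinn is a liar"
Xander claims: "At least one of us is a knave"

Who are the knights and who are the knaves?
Quinn is a knight.
Eve is a knave.
Xander is a knight.

Verification:
- Quinn (knight) says "At least one of us is a knave" - this is TRUE because Eve is a knave.
- Eve (knave) says "Quinn is a liar" - this is FALSE (a lie) because Quinn is a knight.
- Xander (knight) says "At least one of us is a knave" - this is TRUE because Eve is a knave.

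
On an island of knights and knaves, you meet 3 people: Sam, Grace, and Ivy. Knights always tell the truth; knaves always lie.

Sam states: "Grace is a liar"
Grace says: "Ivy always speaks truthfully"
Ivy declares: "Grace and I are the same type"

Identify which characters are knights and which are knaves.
Sam is a knave.
Grace is a knight.
Ivy is a knight.

Verification:
- Sam (knave) says "Grace is a liar" - this is FALSE (a lie) because Grace is a knight.
- Grace (knight) says "Ivy always speaks truthfully" - this is TRUE because Ivy is a knight.
- Ivy (knight) says "Grace and I are the same type" - this is TRUE because Ivy is a knight and Grace is a knight.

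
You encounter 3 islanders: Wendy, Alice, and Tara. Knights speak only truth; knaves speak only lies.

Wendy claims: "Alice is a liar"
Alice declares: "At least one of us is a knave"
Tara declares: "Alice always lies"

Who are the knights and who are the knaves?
Wendy is a knave.
Alice is a knight.
Tara is a knave.

Verification:
- Wendy (knave) says "Alice is a liar" - this is FALSE (a lie) because Alice is a knight.
- Alice (knight) says "At least one of us is a knave" - this is TRUE because Wendy and Tara are knaves.
- Tara (knave) says "Alice always lies" - this is FALSE (a lie) because Alice is a knight.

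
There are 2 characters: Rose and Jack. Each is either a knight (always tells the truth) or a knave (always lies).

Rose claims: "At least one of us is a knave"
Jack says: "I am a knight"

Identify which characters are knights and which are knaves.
Rose is a knight.
Jack is a knave.

Verification:
- Rose (knight) says "At least one of us is a knave" - this is TRUE because Jack is a knave.
- Jack (knave) says "I am a knight" - this is FALSE (a lie) because Jack is a knave.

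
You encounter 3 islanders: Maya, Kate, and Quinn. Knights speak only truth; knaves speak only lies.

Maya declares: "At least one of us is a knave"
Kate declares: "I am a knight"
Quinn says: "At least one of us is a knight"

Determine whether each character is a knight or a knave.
Maya is a knight.
Kate is a knave.
Quinn is a knight.

Verification:
- Maya (knight) says "At least one of us is a knave" - this is TRUE because Kate is a knave.
- Kate (knave) says "I am a knight" - this is FALSE (a lie) because Kate is a knave.
- Quinn (knight) says "At least one of us is a knight" - this is TRUE because Maya and Quinn are knights.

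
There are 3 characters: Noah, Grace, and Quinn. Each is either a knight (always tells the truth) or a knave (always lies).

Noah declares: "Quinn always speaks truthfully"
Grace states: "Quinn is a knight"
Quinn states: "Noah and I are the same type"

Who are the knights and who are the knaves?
Noah is a knight.
Grace is a knight.
Quinn is a knight.

Verification:
- Noah (knight) says "Quinn always speaks truthfully" - this is TRUE because Quinn is a knight.
- Grace (knight) says "Quinn is a knight" - this is TRUE because Quinn is a knight.
- Quinn (knight) says "Noah and I are the same type" - this is TRUE because Quinn is a knight and Noah is a knight.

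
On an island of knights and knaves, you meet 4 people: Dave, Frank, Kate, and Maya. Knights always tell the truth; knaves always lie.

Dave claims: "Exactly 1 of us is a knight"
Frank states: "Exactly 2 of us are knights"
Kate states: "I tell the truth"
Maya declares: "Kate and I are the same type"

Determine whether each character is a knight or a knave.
Dave is a knave.
Frank is a knight.
Kate is a knight.
Maya is a knave.

Verification:
- Dave (knave) says "Exactly 1 of us is a knight" - this is FALSE (a lie) because there are 2 knights.
- Frank (knight) says "Exactly 2 of us are knights" - this is TRUE because there are 2 knights.
- Kate (knight) says "I tell the truth" - this is TRUE because Kate is a knight.
- Maya (knave) says "Kate and I are the same type" - this is FALSE (a lie) because Maya is a knave and Kate is a knight.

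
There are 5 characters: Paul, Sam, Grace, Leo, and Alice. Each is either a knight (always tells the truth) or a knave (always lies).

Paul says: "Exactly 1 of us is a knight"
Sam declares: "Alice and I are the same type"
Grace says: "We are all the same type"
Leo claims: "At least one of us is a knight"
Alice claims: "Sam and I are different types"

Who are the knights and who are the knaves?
Paul is a knave.
Sam is a knave.
Grace is a knave.
Leo is a knight.
Alice is a knight.

Verification:
- Paul (knave) says "Exactly 1 of us is a knight" - this is FALSE (a lie) because there are 2 knights.
- Sam (knave) says "Alice and I are the same type" - this is FALSE (a lie) because Sam is a knave and Alice is a knight.
- Grace (knave) says "We are all the same type" - this is FALSE (a lie) because Leo and Alice are knights and Paul, Sam, and Grace are knaves.
- Leo (knight) says "At least one of us is a knight" - this is TRUE because Leo and Alice are knights.
- Alice (knight) says "Sam and I are different types" - this is TRUE because Alice is a knight and Sam is a knave.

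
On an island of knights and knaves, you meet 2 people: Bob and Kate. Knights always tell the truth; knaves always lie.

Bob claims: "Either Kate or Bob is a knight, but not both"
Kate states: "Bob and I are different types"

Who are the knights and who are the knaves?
Bob is a knave.
Kate is a knave.

Verification:
- Bob (knave) says "Either Kate or Bob is a knight, but not both" - this is FALSE (a lie) because Kate is a knave and Bob is a knave.
- Kate (knave) says "Bob and I are different types" - this is FALSE (a lie) because Kate is a knave and Bob is a knave.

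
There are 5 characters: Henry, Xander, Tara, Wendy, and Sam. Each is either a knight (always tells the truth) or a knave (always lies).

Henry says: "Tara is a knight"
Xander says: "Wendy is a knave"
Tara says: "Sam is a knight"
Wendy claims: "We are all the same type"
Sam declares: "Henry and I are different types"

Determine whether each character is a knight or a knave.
Henry is a knave.
Xander is a knight.
Tara is a knave.
Wendy is a knave.
Sam is a knave.

Verification:
- Henry (knave) says "Tara is a knight" - this is FALSE (a lie) because Tara is a knave.
- Xander (knight) says "Wendy is a knave" - this is TRUE because Wendy is a knave.
- Tara (knave) says "Sam is a knight" - this is FALSE (a lie) because Sam is a knave.
- Wendy (knave) says "We are all the same type" - this is FALSE (a lie) because Xander is a knight and Henry, Tara, Wendy, and Sam are knaves.
- Sam (knave) says "Henry and I are different types" - this is FALSE (a lie) because Sam is a knave and Henry is a knave.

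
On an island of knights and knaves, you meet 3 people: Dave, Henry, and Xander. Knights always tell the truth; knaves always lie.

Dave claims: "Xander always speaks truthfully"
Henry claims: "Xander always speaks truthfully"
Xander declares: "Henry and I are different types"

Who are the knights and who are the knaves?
Dave is a knave.
Henry is a knave.
Xander is a knave.

Verification:
- Dave (knave) says "Xander always speaks truthfully" - this is FALSE (a lie) because Xander is a knave.
- Henry (knave) says "Xander always speaks truthfully" - this is FALSE (a lie) because Xander is a knave.
- Xander (knave) says "Henry and I are different types" - this is FALSE (a lie) because Xander is a knave and Henry is a knave.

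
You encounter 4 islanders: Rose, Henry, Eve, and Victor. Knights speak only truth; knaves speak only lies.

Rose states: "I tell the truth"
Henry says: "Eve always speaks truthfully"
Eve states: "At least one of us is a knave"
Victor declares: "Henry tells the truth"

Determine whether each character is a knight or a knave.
Rose is a knave.
Henry is a knight.
Eve is a knight.
Victor is a knight.

Verification:
- Rose (knave) says "I tell the truth" - this is FALSE (a lie) because Rose is a knave.
- Henry (knight) says "Eve always speaks truthfully" - this is TRUE because Eve is a knight.
- Eve (knight) says "At least one of us is a knave" - this is TRUE because Rose is a knave.
- Victor (knight) says "Henry tells the truth" - this is TRUE because Henry is a knight.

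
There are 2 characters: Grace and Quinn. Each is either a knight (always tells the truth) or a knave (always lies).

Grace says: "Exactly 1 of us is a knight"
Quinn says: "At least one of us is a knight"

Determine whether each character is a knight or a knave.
Grace is a knave.
Quinn is a knave.

Verification:
- Grace (knave) says "Exactly 1 of us is a knight" - this is FALSE (a lie) because there are 0 knights.
- Quinn (knave) says "At least one of us is a knight" - this is FALSE (a lie) because no one is a knight.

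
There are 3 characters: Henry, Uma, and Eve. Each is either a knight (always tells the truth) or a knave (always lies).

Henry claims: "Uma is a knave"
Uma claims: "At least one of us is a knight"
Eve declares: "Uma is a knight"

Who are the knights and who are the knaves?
Henry is a knave.
Uma is a knight.
Eve is a knight.

Verification:
- Henry (knave) says "Uma is a knave" - this is FALSE (a lie) because Uma is a knight.
- Uma (knight) says "At least one of us is a knight" - this is TRUE because Uma and Eve are knights.
- Eve (knight) says "Uma is a knight" - this is TRUE because Uma is a knight.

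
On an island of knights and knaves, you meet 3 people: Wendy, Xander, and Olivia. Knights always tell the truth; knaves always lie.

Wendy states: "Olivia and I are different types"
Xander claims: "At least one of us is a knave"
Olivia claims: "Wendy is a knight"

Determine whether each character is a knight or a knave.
Wendy is a knave.
Xander is a knight.
Olivia is a knave.

Verification:
- Wendy (knave) says "Olivia and I are different types" - this is FALSE (a lie) because Wendy is a knave and Olivia is a knave.
- Xander (knight) says "At least one of us is a knave" - this is TRUE because Wendy and Olivia are knaves.
- Olivia (knave) says "Wendy is a knight" - this is FALSE (a lie) because Wendy is a knave.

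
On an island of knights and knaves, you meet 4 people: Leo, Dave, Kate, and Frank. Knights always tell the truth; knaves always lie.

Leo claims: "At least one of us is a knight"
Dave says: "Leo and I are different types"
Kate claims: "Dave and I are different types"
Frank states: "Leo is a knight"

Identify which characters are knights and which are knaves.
Leo is a knave.
Dave is a knave.
Kate is a knave.
Frank is a knave.

Verification:
- Leo (knave) says "At least one of us is a knight" - this is FALSE (a lie) because no one is a knight.
- Dave (knave) says "Leo and I are different types" - this is FALSE (a lie) because Dave is a knave and Leo is a knave.
- Kate (knave) says "Dave and I are different types" - this is FALSE (a lie) because Kate is a knave and Dave is a knave.
- Frank (knave) says "Leo is a knight" - this is FALSE (a lie) because Leo is a knave.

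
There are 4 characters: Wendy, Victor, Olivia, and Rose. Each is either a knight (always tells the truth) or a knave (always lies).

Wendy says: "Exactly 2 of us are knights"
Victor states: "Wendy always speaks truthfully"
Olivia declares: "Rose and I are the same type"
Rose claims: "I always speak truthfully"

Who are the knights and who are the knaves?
Wendy is a knave.
Victor is a knave.
Olivia is a knave.
Rose is a knight.

Verification:
- Wendy (knave) says "Exactly 2 of us are knights" - this is FALSE (a lie) because there are 1 knights.
- Victor (knave) says "Wendy always speaks truthfully" - this is FALSE (a lie) because Wendy is a knave.
- Olivia (knave) says "Rose and I are the same type" - this is FALSE (a lie) because Olivia is a knave and Rose is a knight.
- Rose (knight) says "I always speak truthfully" - this is TRUE because Rose is a knight.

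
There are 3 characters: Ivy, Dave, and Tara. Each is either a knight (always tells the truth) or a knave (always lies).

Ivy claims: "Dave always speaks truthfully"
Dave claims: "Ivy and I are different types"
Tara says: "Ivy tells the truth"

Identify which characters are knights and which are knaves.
Ivy is a knave.
Dave is a knave.
Tara is a knave.

Verification:
- Ivy (knave) says "Dave always speaks truthfully" - this is FALSE (a lie) because Dave is a knave.
- Dave (knave) says "Ivy and I are different types" - this is FALSE (a lie) because Dave is a knave and Ivy is a knave.
- Tara (knave) says "Ivy tells the truth" - this is FALSE (a lie) because Ivy is a knave.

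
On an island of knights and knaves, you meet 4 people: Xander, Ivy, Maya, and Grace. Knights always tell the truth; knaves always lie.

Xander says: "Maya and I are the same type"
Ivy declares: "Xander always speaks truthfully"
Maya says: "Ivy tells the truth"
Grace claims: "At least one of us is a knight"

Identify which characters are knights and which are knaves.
Xander is a knight.
Ivy is a knight.
Maya is a knight.
Grace is a knight.

Verification:
- Xander (knight) says "Maya and I are the same type" - this is TRUE because Xander is a knight and Maya is a knight.
- Ivy (knight) says "Xander always speaks truthfully" - this is TRUE because Xander is a knight.
- Maya (knight) says "Ivy tells the truth" - this is TRUE because Ivy is a knight.
- Grace (knight) says "At least one of us is a knight" - this is TRUE because Xander, Ivy, Maya, and Grace are knights.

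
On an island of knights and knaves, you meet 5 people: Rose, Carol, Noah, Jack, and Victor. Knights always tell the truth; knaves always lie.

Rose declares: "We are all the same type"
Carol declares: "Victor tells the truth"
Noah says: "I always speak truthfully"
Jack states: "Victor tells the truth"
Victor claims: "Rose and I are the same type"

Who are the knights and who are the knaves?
Rose is a knight.
Carol is a knight.
Noah is a knight.
Jack is a knight.
Victor is a knight.

Verification:
- Rose (knight) says "We are all the same type" - this is TRUE because Rose, Carol, Noah, Jack, and Victor are knights.
- Carol (knight) says "Victor tells the truth" - this is TRUE because Victor is a knight.
- Noah (knight) says "I always speak truthfully" - this is TRUE because Noah is a knight.
- Jack (knight) says "Victor tells the truth" - this is TRUE because Victor is a knight.
- Victor (knight) says "Rose and I are the same type" - this is TRUE because Victor is a knight and Rose is a knight.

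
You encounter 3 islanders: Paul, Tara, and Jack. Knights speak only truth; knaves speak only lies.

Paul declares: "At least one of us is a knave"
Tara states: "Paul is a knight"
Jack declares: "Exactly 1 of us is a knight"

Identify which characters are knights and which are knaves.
Paul is a knight.
Tara is a knight.
Jack is a knave.

Verification:
- Paul (knight) says "At least one of us is a knave" - this is TRUE because Jack is a knave.
- Tara (knight) says "Paul is a knight" - this is TRUE because Paul is a knight.
- Jack (knave) says "Exactly 1 of us is a knight" - this is FALSE (a lie) because there are 2 knights.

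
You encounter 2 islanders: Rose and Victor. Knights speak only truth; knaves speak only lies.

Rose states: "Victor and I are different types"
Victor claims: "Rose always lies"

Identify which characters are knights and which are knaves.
Rose is a knight.
Victor is a knave.

Verification:
- Rose (knight) says "Victor and I are different types" - this is TRUE because Rose is a knight and Victor is a knave.
- Victor (knave) says "Rose always lies" - this is FALSE (a lie) because Rose is a knight.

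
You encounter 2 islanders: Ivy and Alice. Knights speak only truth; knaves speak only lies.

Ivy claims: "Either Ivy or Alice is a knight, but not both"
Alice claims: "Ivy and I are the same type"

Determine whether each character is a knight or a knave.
Ivy is a knight.
Alice is a knave.

Verification:
- Ivy (knight) says "Either Ivy or Alice is a knight, but not both" - this is TRUE because Ivy is a knight and Alice is a knave.
- Alice (knave) says "Ivy and I are the same type" - this is FALSE (a lie) because Alice is a knave and Ivy is a knight.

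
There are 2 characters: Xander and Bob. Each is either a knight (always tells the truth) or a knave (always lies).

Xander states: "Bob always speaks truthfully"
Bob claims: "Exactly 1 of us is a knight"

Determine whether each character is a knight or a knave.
Xander is a knave.
Bob is a knave.

Verification:
- Xander (knave) says "Bob always speaks truthfully" - this is FALSE (a lie) because Bob is a knave.
- Bob (knave) says "Exactly 1 of us is a knight" - this is FALSE (a lie) because there are 0 knights.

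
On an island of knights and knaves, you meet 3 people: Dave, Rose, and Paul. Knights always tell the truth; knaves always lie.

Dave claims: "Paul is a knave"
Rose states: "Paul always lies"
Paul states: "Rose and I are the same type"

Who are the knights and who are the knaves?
Dave is a knight.
Rose is a knight.
Paul is a knave.

Verification:
- Dave (knight) says "Paul is a knave" - this is TRUE because Paul is a knave.
- Rose (knight) says "Paul always lies" - this is TRUE because Paul is a knave.
- Paul (knave) says "Rose and I are the same type" - this is FALSE (a lie) because Paul is a knave and Rose is a knight.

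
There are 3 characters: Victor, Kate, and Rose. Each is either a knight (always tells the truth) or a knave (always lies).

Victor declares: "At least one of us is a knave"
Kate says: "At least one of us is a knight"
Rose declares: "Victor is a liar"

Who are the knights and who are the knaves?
Victor is a knight.
Kate is a knight.
Rose is a knave.

Verification:
- Victor (knight) says "At least one of us is a knave" - this is TRUE because Rose is a knave.
- Kate (knight) says "At least one of us is a knight" - this is TRUE because Victor and Kate are knights.
- Rose (knave) says "Victor is a liar" - this is FALSE (a lie) because Victor is a knight.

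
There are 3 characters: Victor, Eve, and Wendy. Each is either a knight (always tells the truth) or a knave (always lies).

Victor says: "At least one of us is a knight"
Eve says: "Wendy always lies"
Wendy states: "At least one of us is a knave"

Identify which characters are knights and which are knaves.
Victor is a knight.
Eve is a knave.
Wendy is a knight.

Verification:
- Victor (knight) says "At least one of us is a knight" - this is TRUE because Victor and Wendy are knights.
- Eve (knave) says "Wendy always lies" - this is FALSE (a lie) because Wendy is a knight.
- Wendy (knight) says "At least one of us is a knave" - this is TRUE because Eve is a knave.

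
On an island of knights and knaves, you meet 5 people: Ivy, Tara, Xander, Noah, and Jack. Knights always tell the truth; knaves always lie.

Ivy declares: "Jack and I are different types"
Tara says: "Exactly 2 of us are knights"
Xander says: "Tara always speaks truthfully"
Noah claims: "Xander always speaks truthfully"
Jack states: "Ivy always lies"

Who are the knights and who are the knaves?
Ivy is a knight.
Tara is a knave.
Xander is a knave.
Noah is a knave.
Jack is a knave.

Verification:
- Ivy (knight) says "Jack and I are different types" - this is TRUE because Ivy is a knight and Jack is a knave.
- Tara (knave) says "Exactly 2 of us are knights" - this is FALSE (a lie) because there are 1 knights.
- Xander (knave) says "Tara always speaks truthfully" - this is FALSE (a lie) because Tara is a knave.
- Noah (knave) says "Xander always speaks truthfully" - this is FALSE (a lie) because Xander is a knave.
- Jack (knave) says "Ivy always lies" - this is FALSE (a lie) because Ivy is a knight.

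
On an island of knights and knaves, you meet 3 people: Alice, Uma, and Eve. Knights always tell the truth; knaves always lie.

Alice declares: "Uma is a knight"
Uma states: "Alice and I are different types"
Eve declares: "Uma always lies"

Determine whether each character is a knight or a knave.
Alice is a knave.
Uma is a knave.
Eve is a knight.

Verification:
- Alice (knave) says "Uma is a knight" - this is FALSE (a lie) because Uma is a knave.
- Uma (knave) says "Alice and I are different types" - this is FALSE (a lie) because Uma is a knave and Alice is a knave.
- Eve (knight) says "Uma always lies" - this is TRUE because Uma is a knave.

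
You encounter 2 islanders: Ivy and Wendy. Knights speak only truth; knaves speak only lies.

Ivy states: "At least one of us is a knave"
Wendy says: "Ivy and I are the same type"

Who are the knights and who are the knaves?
Ivy is a knight.
Wendy is a knave.

Verification:
- Ivy (knight) says "At least one of us is a knave" - this is TRUE because Wendy is a knave.
- Wendy (knave) says "Ivy and I are the same type" - this is FALSE (a lie) because Wendy is a knave and Ivy is a knight.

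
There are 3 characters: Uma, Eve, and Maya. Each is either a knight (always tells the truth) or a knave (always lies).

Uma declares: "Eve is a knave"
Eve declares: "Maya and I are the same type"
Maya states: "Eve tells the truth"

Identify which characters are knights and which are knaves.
Uma is a knave.
Eve is a knight.
Maya is a knight.

Verification:
- Uma (knave) says "Eve is a knave" - this is FALSE (a lie) because Eve is a knight.
- Eve (knight) says "Maya and I are the same type" - this is TRUE because Eve is a knight and Maya is a knight.
- Maya (knight) says "Eve tells the truth" - this is TRUE because Eve is a knight.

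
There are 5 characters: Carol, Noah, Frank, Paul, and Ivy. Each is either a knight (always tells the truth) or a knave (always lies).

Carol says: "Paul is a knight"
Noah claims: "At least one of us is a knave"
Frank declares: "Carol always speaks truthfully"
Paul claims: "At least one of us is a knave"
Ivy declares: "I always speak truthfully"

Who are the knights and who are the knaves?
Carol is a knight.
Noah is a knight.
Frank is a knight.
Paul is a knight.
Ivy is a knave.

Verification:
- Carol (knight) says "Paul is a knight" - this is TRUE because Paul is a knight.
- Noah (knight) says "At least one of us is a knave" - this is TRUE because Ivy is a knave.
- Frank (knight) says "Carol always speaks truthfully" - this is TRUE because Carol is a knight.
- Paul (knight) says "At least one of us is a knave" - this is TRUE because Ivy is a knave.
- Ivy (knave) says "I always speak truthfully" - this is FALSE (a lie) because Ivy is a knave.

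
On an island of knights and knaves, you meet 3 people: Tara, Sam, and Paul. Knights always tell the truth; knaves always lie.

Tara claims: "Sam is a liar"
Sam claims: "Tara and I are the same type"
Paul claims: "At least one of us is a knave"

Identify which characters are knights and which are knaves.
Tara is a knight.
Sam is a knave.
Paul is a knight.

Verification:
- Tara (knight) says "Sam is a liar" - this is TRUE because Sam is a knave.
- Sam (knave) says "Tara and I are the same type" - this is FALSE (a lie) because Sam is a knave and Tara is a knight.
- Paul (knight) says "At least one of us is a knave" - this is TRUE because Sam is a knave.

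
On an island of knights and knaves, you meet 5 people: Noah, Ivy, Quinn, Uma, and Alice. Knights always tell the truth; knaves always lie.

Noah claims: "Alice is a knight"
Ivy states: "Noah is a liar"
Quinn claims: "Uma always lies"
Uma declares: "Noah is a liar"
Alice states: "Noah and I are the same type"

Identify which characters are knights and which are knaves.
Noah is a knight.
Ivy is a knave.
Quinn is a knight.
Uma is a knave.
Alice is a knight.

Verification:
- Noah (knight) says "Alice is a knight" - this is TRUE because Alice is a knight.
- Ivy (knave) says "Noah is a liar" - this is FALSE (a lie) because Noah is a knight.
- Quinn (knight) says "Uma always lies" - this is TRUE because Uma is a knave.
- Uma (knave) says "Noah is a liar" - this is FALSE (a lie) because Noah is a knight.
- Alice (knight) says "Noah and I are the same type" - this is TRUE because Alice is a knight and Noah is a knight.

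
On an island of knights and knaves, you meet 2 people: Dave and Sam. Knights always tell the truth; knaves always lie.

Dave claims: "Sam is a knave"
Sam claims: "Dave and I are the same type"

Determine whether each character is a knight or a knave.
Dave is a knight.
Sam is a knave.

Verification:
- Dave (knight) says "Sam is a knave" - this is TRUE because Sam is a knave.
- Sam (knave) says "Dave and I are the same type" - this is FALSE (a lie) because Sam is a knave and Dave is a knight.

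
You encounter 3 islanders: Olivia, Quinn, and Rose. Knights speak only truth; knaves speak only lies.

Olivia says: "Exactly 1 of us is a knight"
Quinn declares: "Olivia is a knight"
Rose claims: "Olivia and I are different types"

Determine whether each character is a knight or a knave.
Olivia is a knave.
Quinn is a knave.
Rose is a knave.

Verification:
- Olivia (knave) says "Exactly 1 of us is a knight" - this is FALSE (a lie) because there are 0 knights.
- Quinn (knave) says "Olivia is a knight" - this is FALSE (a lie) because Olivia is a knave.
- Rose (knave) says "Olivia and I are different types" - this is FALSE (a lie) because Rose is a knave and Olivia is a knave.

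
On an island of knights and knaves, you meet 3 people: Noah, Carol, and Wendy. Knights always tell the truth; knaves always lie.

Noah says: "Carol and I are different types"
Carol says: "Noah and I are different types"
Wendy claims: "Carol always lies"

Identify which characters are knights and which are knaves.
Noah is a knave.
Carol is a knave.
Wendy is a knight.

Verification:
- Noah (knave) says "Carol and I are different types" - this is FALSE (a lie) because Noah is a knave and Carol is a knave.
- Carol (knave) says "Noah and I are different types" - this is FALSE (a lie) because Carol is a knave and Noah is a knave.
- Wendy (knight) says "Carol always lies" - this is TRUE because Carol is a knave.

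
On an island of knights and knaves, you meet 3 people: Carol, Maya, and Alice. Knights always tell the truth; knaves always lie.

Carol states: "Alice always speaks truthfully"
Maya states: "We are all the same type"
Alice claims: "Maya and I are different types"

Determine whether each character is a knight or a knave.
Carol is a knight.
Maya is a knave.
Alice is a knight.

Verification:
- Carol (knight) says "Alice always speaks truthfully" - this is TRUE because Alice is a knight.
- Maya (knave) says "We are all the same type" - this is FALSE (a lie) because Carol and Alice are knights and Maya is a knave.
- Alice (knight) says "Maya and I are different types" - this is TRUE because Alice is a knight and Maya is a knave.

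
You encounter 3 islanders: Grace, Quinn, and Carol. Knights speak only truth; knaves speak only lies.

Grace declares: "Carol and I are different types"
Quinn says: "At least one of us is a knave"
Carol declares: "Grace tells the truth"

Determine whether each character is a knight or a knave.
Grace is a knave.
Quinn is a knight.
Carol is a knave.

Verification:
- Grace (knave) says "Carol and I are different types" - this is FALSE (a lie) because Grace is a knave and Carol is a knave.
- Quinn (knight) says "At least one of us is a knave" - this is TRUE because Grace and Carol are knaves.
- Carol (knave) says "Grace tells the truth" - this is FALSE (a lie) because Grace is a knave.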